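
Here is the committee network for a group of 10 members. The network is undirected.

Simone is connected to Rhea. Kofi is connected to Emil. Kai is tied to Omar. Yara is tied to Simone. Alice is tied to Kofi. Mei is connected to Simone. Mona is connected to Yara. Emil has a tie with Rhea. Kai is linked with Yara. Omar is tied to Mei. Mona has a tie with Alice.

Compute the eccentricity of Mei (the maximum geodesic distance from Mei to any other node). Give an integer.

Distances from Mei: Alice:4, Emil:3, Kai:2, Kofi:4, Mona:3, Omar:1, Rhea:2, Simone:1, Yara:2.
The largest is 4 (to Kofi and Alice), so the eccentricity of Mei is 4.

4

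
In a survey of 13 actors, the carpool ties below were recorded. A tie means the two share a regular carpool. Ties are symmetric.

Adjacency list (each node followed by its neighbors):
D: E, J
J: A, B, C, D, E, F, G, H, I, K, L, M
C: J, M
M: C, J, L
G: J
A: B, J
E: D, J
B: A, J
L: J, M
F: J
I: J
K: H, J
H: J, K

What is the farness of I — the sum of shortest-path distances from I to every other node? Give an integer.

23

Distances from I: A:2, B:2, C:2, D:2, E:2, F:2, G:2, H:2, J:1, K:2, L:2, M:2.
Sum = 2 + 2 + 2 + 2 + 2 + 2 + 2 + 2 + 1 + 2 + 2 + 2 = 23.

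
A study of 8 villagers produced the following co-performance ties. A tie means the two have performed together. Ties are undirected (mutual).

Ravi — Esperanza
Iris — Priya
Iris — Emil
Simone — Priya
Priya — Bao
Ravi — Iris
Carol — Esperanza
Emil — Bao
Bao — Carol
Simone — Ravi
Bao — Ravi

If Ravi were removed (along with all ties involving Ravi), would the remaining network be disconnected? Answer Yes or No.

No

Even without Ravi, every remaining node can still reach every other (the residual graph is connected), so Ravi is not a cut vertex.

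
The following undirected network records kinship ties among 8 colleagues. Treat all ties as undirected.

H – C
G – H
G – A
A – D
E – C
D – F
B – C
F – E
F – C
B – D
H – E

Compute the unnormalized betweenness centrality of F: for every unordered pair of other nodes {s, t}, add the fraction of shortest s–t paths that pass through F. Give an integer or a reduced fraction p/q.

17/6

Pairs whose geodesics pass through F — A–C: 1/3; A–E: 1/2; D–C: 1/2; D–E: 1; D–H: 2/4.
All other pairs contribute 0.
Summing the contributions gives betweenness(F) = 17/6.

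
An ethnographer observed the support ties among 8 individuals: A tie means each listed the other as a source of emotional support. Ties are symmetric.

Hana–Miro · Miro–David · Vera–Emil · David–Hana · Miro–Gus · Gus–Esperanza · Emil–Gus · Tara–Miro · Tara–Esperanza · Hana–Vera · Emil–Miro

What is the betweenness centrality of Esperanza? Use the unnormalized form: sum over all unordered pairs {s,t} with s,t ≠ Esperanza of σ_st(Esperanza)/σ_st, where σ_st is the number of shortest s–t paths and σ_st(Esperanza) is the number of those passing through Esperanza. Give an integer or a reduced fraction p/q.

Pairs whose geodesics pass through Esperanza — Gus–Tara: 1/2.
All other pairs contribute 0.
Summing the contributions gives betweenness(Esperanza) = 1/2.

1/2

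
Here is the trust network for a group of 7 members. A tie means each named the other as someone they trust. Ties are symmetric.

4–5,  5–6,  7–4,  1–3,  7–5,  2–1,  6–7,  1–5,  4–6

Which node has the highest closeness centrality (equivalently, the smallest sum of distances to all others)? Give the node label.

5

Farness (sum of distances to all others) for each node — 1:9, 2:14, 3:14, 4:11, 5:8, 6:11, 7:11.
The smallest farness is 8, for 5, so 5 has the highest closeness.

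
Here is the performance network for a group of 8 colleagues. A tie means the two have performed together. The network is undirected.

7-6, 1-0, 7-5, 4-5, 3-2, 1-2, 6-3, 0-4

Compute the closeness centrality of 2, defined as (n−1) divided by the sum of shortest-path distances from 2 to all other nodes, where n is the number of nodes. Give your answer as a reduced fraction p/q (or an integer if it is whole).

Distances from 2: 0:2, 1:1, 3:1, 4:3, 5:4, 6:2, 7:3. Sum = 16.
n = 8, so closeness = 7/16.

7/16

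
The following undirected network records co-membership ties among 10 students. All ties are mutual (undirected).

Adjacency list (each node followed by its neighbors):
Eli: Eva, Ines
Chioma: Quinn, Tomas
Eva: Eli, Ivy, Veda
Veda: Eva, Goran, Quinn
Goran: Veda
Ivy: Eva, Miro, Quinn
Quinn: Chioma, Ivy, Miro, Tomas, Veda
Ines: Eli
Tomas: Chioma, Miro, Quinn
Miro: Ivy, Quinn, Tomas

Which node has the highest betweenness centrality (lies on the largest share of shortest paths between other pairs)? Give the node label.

Unnormalized betweenness of each node: Chioma:0, Eli:8, Eva:15, Goran:0, Ines:0, Ivy:8, Miro:3/2, Quinn:14, Tomas:1/2, Veda:12.
Eva has the largest value, 15, making it the main broker — the node through which the most shortest paths run.

Eva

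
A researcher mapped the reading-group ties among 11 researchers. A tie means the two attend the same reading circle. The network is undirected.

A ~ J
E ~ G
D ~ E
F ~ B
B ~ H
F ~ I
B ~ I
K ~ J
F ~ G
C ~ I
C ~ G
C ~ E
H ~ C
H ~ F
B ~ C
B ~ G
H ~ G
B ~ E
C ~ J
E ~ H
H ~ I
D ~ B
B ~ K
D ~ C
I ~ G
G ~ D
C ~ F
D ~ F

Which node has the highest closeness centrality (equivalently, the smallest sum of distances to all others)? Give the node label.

Farness (sum of distances to all others) for each node — A:26, B:13, C:12, D:16, E:16, F:15, G:14, H:15, I:16, J:17, K:18.
The smallest farness is 12, for C, so C has the highest closeness.

C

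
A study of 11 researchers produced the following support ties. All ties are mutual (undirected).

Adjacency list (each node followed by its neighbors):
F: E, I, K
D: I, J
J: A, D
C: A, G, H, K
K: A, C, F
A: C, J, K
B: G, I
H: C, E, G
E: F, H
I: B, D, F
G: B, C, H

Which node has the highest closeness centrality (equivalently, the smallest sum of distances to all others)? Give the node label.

C

Farness (sum of distances to all others) for each node — A:20, B:22, C:18, D:24, E:23, F:19, G:20, H:21, I:20, J:24, K:19.
The smallest farness is 18, for C, so C has the highest closeness.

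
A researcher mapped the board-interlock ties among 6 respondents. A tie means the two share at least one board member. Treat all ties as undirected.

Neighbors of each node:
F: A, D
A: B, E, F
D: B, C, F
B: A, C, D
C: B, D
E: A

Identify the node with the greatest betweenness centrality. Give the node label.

A

Unnormalized betweenness of each node: A:9/2, B:3, C:0, D:3/2, E:0, F:1.
A has the largest value, 9/2, making it the main broker — the node through which the most shortest paths run.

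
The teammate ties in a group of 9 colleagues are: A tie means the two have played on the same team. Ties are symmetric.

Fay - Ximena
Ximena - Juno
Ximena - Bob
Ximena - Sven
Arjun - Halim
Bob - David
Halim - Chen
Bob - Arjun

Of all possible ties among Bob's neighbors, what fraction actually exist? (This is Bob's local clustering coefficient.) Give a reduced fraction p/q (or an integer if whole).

0

Bob's neighbors: Arjun, David, and Ximena (k = 3).
Possible neighbor pairs: C(3,2) = 3. Edges among them: none → e = 0.
Clustering(Bob) = 0/3 = 0.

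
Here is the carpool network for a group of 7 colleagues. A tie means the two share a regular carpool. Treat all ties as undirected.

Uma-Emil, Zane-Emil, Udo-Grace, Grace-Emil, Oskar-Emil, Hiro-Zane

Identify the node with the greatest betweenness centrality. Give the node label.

Emil

Unnormalized betweenness of each node: Emil:13, Grace:5, Hiro:0, Oskar:0, Udo:0, Uma:0, Zane:5.
Emil has the largest value, 13, making it the main broker — the node through which the most shortest paths run.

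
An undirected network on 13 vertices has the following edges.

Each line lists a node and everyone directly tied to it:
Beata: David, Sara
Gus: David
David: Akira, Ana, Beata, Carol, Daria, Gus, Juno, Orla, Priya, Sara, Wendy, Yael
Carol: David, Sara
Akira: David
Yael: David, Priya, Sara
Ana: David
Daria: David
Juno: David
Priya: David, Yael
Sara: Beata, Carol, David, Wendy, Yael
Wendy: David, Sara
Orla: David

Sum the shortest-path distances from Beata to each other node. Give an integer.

22

Distances from Beata: Akira:2, Ana:2, Carol:2, Daria:2, David:1, Gus:2, Juno:2, Orla:2, Priya:2, Sara:1, Wendy:2, Yael:2.
Sum = 2 + 2 + 2 + 2 + 1 + 2 + 2 + 2 + 2 + 1 + 2 + 2 = 22.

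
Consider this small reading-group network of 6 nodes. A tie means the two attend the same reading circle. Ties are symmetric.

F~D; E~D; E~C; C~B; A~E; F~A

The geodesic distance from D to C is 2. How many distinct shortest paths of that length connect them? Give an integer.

The shortest distance is 2, and the only length-2 path is D–E–C. So there is exactly 1 shortest path.

1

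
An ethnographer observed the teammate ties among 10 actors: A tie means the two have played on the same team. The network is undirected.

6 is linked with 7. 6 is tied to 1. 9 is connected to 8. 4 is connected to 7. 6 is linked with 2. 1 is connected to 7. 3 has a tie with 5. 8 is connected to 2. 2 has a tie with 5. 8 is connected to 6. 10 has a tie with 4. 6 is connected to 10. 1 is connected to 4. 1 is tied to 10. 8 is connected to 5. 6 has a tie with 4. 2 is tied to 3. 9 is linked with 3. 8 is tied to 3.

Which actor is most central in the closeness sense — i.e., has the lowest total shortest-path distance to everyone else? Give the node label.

Farness (sum of distances to all others) for each node — 1:17, 2:14, 3:18, 4:17, 5:19, 6:12, 7:18, 8:13, 9:20, 10:18.
The smallest farness is 12, for 6, so 6 has the highest closeness.

6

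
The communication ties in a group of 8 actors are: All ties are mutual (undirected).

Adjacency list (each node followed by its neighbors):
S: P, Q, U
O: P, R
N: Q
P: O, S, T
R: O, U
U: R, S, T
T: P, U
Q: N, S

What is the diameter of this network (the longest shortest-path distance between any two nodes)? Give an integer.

Eccentricity of each node (its greatest distance to any other): N:4, O:4, P:3, Q:3, R:4, S:2, T:4, U:3.
The maximum eccentricity is 4, realized for instance by the pair N–R via N – Q – S – U – R. So the diameter is 4.

4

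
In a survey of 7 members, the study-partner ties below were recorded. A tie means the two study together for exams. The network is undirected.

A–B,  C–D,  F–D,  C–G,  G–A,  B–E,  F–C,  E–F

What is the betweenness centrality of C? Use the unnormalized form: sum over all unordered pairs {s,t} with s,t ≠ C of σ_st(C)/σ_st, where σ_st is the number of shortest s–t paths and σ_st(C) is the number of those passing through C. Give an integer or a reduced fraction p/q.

Pairs whose geodesics pass through C — D–A: 1; D–G: 1; F–A: 1/2; F–G: 1; E–G: 1/2.
All other pairs contribute 0.
Summing the contributions gives betweenness(C) = 4.

4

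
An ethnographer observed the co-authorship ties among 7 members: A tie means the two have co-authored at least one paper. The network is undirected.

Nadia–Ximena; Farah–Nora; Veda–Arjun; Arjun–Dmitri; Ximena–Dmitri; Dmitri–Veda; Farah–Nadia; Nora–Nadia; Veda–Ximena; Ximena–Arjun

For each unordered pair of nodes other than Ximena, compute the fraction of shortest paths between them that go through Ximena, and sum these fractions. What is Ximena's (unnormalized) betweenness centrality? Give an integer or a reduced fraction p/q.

9

Pairs whose geodesics pass through Ximena — Veda–Nadia: 1; Veda–Farah: 1; Veda–Nora: 1; Arjun–Nadia: 1; Arjun–Farah: 1; Arjun–Nora: 1; Dmitri–Nadia: 1; Dmitri–Farah: 1; Dmitri–Nora: 1.
All other pairs contribute 0.
Summing the contributions gives betweenness(Ximena) = 9.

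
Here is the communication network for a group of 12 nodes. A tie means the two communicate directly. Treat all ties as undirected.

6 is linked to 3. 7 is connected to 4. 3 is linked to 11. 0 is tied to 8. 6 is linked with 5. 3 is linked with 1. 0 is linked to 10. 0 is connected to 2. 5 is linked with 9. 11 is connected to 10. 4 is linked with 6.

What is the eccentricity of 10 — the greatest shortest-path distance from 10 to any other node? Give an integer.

Distances from 10: 0:1, 1:3, 2:2, 3:2, 4:4, 5:4, 6:3, 7:5, 8:2, 9:5, 11:1.
The largest is 5 (to 7 and 9), so the eccentricity of 10 is 5.

5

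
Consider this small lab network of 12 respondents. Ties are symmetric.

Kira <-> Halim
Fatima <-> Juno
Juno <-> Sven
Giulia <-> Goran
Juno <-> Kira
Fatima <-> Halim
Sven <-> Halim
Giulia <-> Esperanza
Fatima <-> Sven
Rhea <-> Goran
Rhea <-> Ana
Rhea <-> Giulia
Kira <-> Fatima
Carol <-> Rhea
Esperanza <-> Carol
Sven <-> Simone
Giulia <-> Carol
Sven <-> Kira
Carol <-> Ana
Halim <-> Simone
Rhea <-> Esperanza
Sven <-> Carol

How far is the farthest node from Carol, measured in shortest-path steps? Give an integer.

Distances from Carol: Ana:1, Esperanza:1, Fatima:2, Giulia:1, Goran:2, Halim:2, Juno:2, Kira:2, Rhea:1, Simone:2, Sven:1.
The largest is 2 (to Fatima, Kira, Juno, Halim, Simone, and Goran), so the eccentricity of Carol is 2.

2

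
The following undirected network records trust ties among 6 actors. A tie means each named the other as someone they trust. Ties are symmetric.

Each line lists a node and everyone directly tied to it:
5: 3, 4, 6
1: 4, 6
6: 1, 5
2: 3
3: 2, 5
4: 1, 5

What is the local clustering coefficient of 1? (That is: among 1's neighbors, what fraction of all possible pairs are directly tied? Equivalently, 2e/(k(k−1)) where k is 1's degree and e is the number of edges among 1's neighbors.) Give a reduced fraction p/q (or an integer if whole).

0

1's neighbors: 4 and 6 (k = 2).
Possible neighbor pairs: C(2,2) = 1. Edges among them: none → e = 0.
Clustering(1) = 0/1.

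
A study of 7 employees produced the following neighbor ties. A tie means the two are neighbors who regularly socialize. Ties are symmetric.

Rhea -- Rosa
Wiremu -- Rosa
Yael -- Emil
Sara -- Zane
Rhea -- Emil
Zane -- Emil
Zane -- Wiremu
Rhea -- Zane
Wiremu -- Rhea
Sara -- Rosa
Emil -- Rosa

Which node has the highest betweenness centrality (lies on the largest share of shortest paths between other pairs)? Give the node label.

Unnormalized betweenness of each node: Emil:21/4, Rhea:11/12, Rosa:8/3, Sara:1/4, Wiremu:1/4, Yael:0, Zane:8/3.
Emil has the largest value, 21/4, making it the main broker — the node through which the most shortest paths run.

Emil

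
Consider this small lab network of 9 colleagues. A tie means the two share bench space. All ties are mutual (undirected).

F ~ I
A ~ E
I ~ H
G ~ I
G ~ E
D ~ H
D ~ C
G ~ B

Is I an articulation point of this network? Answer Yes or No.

Yes

Removing I leaves {A, B, E, and G} with no path to {F}, so the network splits into 3 components. I is a cut vertex.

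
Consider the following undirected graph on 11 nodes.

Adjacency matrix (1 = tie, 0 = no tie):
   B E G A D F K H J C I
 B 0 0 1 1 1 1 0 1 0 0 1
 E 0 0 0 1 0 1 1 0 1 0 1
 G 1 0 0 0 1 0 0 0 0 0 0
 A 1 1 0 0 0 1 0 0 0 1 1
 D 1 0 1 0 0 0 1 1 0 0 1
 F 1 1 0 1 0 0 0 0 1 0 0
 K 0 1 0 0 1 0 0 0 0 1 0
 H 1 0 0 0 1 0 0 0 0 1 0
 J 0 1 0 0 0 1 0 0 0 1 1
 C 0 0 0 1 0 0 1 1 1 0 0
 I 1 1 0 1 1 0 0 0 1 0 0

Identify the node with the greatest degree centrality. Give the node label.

Degrees — A:5, B:6, C:4, D:5, E:5, F:4, G:2, H:3, I:5, J:4, K:3.
The maximum is 6, attained only by B.

B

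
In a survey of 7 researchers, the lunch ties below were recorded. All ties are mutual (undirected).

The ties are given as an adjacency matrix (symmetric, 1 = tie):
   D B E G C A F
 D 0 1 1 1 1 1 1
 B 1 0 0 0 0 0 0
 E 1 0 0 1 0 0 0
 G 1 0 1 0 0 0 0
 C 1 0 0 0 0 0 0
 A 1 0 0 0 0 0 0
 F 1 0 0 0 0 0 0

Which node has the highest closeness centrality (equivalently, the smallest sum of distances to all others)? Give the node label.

D

Farness (sum of distances to all others) for each node — A:11, B:11, C:11, D:6, E:10, F:11, G:10.
The smallest farness is 6, for D, so D has the highest closeness.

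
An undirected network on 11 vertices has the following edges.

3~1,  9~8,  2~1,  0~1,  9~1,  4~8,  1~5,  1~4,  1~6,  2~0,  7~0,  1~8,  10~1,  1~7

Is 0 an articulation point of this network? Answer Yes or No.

No

Even without 0, every remaining node can still reach every other (the residual graph is connected), so 0 is not a cut vertex.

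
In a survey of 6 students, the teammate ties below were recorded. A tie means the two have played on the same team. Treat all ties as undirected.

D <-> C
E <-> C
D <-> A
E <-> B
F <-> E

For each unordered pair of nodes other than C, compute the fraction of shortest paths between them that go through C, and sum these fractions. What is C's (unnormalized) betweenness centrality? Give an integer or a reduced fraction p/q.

Pairs whose geodesics pass through C — E–D: 1; E–A: 1; D–B: 1; D–F: 1; B–A: 1; F–A: 1.
All other pairs contribute 0.
Summing the contributions gives betweenness(C) = 6.

6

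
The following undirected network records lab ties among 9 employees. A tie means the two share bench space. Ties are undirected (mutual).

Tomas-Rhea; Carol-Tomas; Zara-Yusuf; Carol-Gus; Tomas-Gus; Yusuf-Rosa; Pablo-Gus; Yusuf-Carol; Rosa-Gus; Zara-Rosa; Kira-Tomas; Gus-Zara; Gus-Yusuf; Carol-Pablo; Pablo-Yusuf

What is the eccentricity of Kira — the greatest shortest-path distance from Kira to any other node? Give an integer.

3

Distances from Kira: Carol:2, Gus:2, Pablo:3, Rhea:2, Rosa:3, Tomas:1, Yusuf:3, Zara:3.
The largest is 3 (to Yusuf, Zara, Pablo, and Rosa), so the eccentricity of Kira is 3.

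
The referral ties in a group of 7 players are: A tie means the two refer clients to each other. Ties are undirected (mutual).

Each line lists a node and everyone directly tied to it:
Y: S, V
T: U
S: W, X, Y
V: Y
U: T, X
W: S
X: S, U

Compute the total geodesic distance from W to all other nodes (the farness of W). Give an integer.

15

Distances from W: S:1, T:4, U:3, V:3, X:2, Y:2.
Sum = 1 + 4 + 3 + 3 + 2 + 2 = 15.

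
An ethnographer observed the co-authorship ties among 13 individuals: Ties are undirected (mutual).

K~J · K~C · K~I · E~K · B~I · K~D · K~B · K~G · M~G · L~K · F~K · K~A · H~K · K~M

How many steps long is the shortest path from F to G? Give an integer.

2

One shortest route is F – K – G, which uses 2 edges, and F and G are not directly tied, so nothing shorter exists. So d(F,G) = 2.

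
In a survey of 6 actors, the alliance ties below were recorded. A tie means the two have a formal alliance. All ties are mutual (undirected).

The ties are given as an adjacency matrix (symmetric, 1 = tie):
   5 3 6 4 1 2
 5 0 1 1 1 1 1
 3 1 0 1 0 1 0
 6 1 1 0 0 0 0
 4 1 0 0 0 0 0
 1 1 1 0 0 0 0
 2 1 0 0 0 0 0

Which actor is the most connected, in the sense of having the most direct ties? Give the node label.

Degrees — 1:2, 2:1, 3:3, 4:1, 5:5, 6:2.
The maximum is 5, attained only by 5.

5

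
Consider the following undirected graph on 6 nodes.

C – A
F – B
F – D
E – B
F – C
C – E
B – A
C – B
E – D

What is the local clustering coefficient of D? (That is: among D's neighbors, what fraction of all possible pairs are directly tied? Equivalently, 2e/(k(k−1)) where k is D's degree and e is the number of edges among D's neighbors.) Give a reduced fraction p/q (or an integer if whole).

0

D's neighbors: E and F (k = 2).
Possible neighbor pairs: C(2,2) = 1. Edges among them: none → e = 0.
Clustering(D) = 0/1.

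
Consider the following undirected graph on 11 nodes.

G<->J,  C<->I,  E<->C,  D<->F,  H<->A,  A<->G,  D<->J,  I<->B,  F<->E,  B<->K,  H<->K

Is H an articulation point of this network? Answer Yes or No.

Even without H, every remaining node can still reach every other (the residual graph is connected), so H is not a cut vertex.

No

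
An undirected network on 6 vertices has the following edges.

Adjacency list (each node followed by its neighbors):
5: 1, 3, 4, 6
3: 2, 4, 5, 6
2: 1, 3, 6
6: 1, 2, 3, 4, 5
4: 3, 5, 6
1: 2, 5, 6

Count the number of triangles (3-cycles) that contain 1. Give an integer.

1's neighbors: 2, 5, and 6.
Neighbor pairs that are themselves tied: 1–2–6; 1–5–6. Each forms one triangle with 1, for 2 in total.

2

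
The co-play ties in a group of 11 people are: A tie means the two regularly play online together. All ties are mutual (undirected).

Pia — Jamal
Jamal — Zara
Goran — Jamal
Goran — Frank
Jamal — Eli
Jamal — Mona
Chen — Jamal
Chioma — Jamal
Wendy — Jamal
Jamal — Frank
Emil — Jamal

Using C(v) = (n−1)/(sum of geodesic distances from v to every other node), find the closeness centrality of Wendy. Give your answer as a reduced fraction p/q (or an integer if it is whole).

10/19

Distances from Wendy: Chen:2, Chioma:2, Eli:2, Emil:2, Frank:2, Goran:2, Jamal:1, Mona:2, Pia:2, Zara:2. Sum = 19.
n = 11, so closeness = 10/19.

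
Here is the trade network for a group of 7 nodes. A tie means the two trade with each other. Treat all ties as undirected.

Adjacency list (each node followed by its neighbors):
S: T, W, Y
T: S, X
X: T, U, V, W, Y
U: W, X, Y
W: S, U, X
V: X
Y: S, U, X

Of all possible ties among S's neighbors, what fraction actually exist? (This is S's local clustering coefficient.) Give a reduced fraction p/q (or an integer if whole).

0

S's neighbors: T, W, and Y (k = 3).
Possible neighbor pairs: C(3,2) = 3. Edges among them: none → e = 0.
Clustering(S) = 0/3 = 0.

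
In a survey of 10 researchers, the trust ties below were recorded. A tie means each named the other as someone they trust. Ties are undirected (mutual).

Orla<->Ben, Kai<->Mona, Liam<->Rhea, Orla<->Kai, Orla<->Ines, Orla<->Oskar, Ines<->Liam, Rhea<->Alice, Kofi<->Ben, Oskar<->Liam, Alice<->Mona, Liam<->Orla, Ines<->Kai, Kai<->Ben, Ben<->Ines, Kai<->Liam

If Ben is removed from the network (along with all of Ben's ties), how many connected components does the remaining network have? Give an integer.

Without Ben, the remaining ties split the others into: {Alice, Ines, Kai, Liam, Mona, Orla, Oskar, Rhea}; {Kofi}.
That's 2 separate components.

2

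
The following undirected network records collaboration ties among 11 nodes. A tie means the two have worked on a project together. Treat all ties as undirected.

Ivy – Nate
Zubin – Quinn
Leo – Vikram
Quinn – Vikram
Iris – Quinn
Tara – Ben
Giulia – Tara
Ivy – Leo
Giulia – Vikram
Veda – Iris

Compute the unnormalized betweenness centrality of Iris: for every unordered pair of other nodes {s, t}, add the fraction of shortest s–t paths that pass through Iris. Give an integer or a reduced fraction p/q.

Pairs whose geodesics pass through Iris — Ivy–Veda: 1; Tara–Veda: 1; Zubin–Veda: 1; Vikram–Veda: 1; Leo–Veda: 1; Nate–Veda: 1; Ben–Veda: 1; Veda–Giulia: 1; Veda–Quinn: 1.
All other pairs contribute 0.
Summing the contributions gives betweenness(Iris) = 9.

9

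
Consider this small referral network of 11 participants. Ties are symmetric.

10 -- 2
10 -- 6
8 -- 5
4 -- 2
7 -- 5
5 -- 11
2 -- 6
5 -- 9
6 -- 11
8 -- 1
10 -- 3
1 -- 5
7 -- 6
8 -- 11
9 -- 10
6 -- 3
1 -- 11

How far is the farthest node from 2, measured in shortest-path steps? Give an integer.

3

Distances from 2: 1:3, 3:2, 4:1, 5:3, 6:1, 7:2, 8:3, 9:2, 10:1, 11:2.
The largest is 3 (to 5, 1, and 8), so the eccentricity of 2 is 3.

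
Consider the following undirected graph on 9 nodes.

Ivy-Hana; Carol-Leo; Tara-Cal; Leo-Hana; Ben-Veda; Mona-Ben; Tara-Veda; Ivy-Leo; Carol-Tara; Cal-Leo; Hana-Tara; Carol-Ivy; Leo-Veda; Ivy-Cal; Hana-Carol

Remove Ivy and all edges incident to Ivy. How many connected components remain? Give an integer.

1

Ivy's neighbors (Cal, Carol, Hana, and Leo) remain reachable from one another through other ties, so the rest of the network stays in one piece.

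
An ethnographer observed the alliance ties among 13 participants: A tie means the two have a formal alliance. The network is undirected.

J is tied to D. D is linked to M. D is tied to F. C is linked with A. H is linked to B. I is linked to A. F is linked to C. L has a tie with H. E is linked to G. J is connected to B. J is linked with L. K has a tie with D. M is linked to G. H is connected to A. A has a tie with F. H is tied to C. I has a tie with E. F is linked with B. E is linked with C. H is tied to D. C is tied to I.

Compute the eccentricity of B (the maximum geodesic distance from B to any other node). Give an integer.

4

Distances from B: A:2, C:2, D:2, E:3, F:1, G:4, H:1, I:3, J:1, K:3, L:2, M:3.
The largest is 4 (to G), so the eccentricity of B is 4.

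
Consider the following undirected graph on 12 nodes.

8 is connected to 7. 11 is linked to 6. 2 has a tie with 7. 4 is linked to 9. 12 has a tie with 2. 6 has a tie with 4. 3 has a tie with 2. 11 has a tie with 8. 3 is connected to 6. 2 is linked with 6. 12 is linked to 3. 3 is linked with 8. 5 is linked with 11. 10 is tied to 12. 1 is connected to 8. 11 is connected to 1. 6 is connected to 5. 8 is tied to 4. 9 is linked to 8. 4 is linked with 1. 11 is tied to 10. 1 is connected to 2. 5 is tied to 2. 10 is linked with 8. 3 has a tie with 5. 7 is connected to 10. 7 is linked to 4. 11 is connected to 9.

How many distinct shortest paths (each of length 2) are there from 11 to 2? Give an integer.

The shortest distance is 2. The length-2 paths are: 11–5–2; 11–6–2; 11–1–2.
That gives 3 distinct shortest paths.

3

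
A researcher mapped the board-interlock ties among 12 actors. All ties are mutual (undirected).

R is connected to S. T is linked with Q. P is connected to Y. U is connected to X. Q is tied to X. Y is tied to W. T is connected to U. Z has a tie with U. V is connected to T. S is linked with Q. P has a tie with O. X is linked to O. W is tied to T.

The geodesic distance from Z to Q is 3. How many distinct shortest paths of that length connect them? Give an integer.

2

The shortest distance is 3. The length-3 paths are: Z–U–T–Q; Z–U–X–Q.
That gives 2 distinct shortest paths.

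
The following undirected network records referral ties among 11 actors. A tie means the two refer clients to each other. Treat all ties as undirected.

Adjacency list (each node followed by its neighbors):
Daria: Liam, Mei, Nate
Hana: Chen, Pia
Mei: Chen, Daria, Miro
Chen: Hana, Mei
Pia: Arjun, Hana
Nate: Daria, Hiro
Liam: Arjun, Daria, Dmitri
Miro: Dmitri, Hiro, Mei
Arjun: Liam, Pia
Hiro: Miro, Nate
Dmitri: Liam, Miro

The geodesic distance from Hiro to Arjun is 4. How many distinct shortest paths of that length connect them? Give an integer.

The shortest distance is 4. The length-4 paths are: Hiro–Nate–Daria–Liam–Arjun; Hiro–Miro–Dmitri–Liam–Arjun.
That gives 2 distinct shortest paths.

2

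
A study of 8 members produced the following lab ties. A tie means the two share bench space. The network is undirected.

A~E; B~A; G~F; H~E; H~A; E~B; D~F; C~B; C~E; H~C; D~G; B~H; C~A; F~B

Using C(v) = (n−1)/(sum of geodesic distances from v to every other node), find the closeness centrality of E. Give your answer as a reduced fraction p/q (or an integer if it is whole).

7/12

Distances from E: A:1, B:1, C:1, D:3, F:2, G:3, H:1. Sum = 12.
n = 8, so closeness = 7/12.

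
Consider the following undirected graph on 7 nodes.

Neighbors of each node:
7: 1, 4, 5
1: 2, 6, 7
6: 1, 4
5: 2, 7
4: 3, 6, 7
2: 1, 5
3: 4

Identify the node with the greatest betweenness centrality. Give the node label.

Unnormalized betweenness of each node: 1:4, 2:5/6, 3:0, 4:35/6, 5:7/6, 6:5/3, 7:11/2.
4 has the largest value, 35/6, making it the main broker — the node through which the most shortest paths run.

4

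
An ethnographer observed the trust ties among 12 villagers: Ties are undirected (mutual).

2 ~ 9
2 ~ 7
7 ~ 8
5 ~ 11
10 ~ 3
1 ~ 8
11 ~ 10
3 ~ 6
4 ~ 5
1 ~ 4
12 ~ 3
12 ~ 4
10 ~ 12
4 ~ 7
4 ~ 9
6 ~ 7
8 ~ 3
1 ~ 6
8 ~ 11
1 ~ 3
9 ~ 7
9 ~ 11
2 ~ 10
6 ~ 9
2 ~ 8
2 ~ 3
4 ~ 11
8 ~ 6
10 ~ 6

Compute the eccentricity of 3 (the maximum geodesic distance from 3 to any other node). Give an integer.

3

Distances from 3: 1:1, 2:1, 4:2, 5:3, 6:1, 7:2, 8:1, 9:2, 10:1, 11:2, 12:1.
The largest is 3 (to 5), so the eccentricity of 3 is 3.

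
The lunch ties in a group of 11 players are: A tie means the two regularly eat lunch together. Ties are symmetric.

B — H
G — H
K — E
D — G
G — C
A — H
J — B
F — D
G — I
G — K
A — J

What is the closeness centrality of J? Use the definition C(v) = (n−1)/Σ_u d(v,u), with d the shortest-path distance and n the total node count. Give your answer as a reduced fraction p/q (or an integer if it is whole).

10/33

Distances from J: A:1, B:1, C:4, D:4, E:5, F:5, G:3, H:2, I:4, K:4. Sum = 33.
n = 11, so closeness = 10/33.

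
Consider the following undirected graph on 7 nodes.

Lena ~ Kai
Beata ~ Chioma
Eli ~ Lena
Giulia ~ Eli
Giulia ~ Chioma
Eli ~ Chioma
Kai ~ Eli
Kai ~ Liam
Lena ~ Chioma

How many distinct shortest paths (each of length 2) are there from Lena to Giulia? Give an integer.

The shortest distance is 2. The length-2 paths are: Lena–Eli–Giulia; Lena–Chioma–Giulia.
That gives 2 distinct shortest paths.

2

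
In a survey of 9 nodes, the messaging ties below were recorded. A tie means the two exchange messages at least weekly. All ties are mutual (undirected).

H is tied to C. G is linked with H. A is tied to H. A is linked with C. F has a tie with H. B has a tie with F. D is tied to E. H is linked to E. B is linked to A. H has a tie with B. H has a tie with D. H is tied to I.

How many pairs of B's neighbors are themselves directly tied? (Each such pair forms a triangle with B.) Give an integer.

2

B's neighbors: A, F, and H.
Neighbor pairs that are themselves tied: B–A–H; B–F–H. Each forms one triangle with B, for 2 in total.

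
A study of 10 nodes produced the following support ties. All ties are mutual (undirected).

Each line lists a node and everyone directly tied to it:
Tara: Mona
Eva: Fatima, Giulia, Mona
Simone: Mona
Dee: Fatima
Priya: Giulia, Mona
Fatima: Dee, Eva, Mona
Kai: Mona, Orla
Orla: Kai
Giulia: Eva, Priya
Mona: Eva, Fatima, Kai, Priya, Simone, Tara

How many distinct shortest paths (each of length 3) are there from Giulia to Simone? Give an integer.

The shortest distance is 3. The length-3 paths are: Giulia–Eva–Mona–Simone; Giulia–Priya–Mona–Simone.
That gives 2 distinct shortest paths.

2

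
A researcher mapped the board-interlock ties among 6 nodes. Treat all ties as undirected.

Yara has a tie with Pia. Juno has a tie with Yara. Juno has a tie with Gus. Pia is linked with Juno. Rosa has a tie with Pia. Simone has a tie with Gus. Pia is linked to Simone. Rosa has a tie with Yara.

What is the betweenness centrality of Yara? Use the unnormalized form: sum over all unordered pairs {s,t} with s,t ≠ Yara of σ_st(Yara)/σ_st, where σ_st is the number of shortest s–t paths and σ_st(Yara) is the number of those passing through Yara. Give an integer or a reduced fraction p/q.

Pairs whose geodesics pass through Yara — Gus–Rosa: 1/3; Rosa–Juno: 1/2.
All other pairs contribute 0.
Summing the contributions gives betweenness(Yara) = 5/6.

5/6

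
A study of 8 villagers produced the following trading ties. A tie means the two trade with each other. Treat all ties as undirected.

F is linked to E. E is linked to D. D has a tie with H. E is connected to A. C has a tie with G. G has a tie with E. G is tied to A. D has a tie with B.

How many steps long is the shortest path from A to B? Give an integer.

3

One shortest route is A – E – D – B, which uses 3 edges, and at distance 2 from A we only reach {C, D, F}, which does not include B. So d(A,B) = 3.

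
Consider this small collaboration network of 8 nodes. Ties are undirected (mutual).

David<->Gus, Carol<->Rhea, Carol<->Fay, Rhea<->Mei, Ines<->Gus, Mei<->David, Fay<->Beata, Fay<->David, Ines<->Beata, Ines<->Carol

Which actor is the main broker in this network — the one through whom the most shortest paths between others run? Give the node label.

Unnormalized betweenness of each node: Beata:1/2, Carol:9/2, David:5, Fay:4, Gus:3/2, Ines:7/2, Mei:3/2, Rhea:3/2.
David has the largest value, 5, making it the main broker — the node through which the most shortest paths run.

David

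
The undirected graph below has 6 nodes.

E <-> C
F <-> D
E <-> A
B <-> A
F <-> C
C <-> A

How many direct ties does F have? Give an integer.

F is directly tied to C and D. That is 2 neighbors, so the degree of F is 2.

2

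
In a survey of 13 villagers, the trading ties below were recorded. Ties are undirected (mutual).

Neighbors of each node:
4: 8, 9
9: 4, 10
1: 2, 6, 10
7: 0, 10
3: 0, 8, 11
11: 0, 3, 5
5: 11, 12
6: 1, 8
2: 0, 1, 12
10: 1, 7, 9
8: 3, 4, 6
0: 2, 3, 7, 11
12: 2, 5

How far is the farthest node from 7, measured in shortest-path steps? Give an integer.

3

Distances from 7: 0:1, 1:2, 2:2, 3:2, 4:3, 5:3, 6:3, 8:3, 9:2, 10:1, 11:2, 12:3.
The largest is 3 (to 6, 4, 8, 5, and 12), so the eccentricity of 7 is 3.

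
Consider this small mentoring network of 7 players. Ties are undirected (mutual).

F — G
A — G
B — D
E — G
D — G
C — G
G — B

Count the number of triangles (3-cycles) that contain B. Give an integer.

1

B's neighbors: D and G.
Neighbor pairs that are themselves tied: B–D–G. Each forms one triangle with B, for 1 in total.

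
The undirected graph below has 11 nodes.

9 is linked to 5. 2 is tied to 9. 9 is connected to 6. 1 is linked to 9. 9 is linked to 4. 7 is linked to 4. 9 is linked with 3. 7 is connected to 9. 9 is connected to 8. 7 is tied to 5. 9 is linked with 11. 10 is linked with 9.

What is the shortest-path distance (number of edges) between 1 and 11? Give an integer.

2

One shortest route is 1 – 9 – 11, which uses 2 edges, and 1 and 11 are not directly tied, so nothing shorter exists. So d(1,11) = 2.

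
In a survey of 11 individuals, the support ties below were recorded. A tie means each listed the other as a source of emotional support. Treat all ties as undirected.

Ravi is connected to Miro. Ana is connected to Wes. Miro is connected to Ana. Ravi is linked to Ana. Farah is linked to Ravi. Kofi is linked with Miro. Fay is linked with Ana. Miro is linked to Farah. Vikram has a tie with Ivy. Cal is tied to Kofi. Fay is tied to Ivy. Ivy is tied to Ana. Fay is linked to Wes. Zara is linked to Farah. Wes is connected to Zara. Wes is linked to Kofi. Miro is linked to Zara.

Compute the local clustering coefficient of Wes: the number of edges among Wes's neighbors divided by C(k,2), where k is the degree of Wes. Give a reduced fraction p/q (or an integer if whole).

1/6

Wes's neighbors: Ana, Fay, Kofi, and Zara (k = 4).
Possible neighbor pairs: C(4,2) = 6. Edges among them: Ana–Fay → e = 1.
Clustering(Wes) = 1/6.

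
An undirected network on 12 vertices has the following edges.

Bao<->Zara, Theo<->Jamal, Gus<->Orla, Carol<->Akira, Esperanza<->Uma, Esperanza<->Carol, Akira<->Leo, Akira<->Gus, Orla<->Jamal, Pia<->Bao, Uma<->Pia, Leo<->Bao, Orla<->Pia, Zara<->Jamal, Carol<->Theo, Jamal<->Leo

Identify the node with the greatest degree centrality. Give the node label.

Degrees — Akira:3, Bao:3, Carol:3, Esperanza:2, Gus:2, Jamal:4, Leo:3, Orla:3, Pia:3, Theo:2, Uma:2, Zara:2.
The maximum is 4, attained only by Jamal.

Jamal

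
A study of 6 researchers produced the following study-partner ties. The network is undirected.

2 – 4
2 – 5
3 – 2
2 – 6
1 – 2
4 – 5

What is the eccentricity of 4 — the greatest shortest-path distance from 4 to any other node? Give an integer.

2

Distances from 4: 1:2, 2:1, 3:2, 5:1, 6:2.
The largest is 2 (to 6, 3, and 1), so the eccentricity of 4 is 2.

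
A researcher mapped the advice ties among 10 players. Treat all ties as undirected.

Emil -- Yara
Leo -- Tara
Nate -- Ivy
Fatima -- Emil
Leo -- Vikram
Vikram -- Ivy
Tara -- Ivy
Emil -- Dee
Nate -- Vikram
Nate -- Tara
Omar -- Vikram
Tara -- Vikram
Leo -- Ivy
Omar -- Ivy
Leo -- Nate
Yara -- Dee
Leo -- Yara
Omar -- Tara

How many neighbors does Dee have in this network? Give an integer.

Dee is directly tied to Emil and Yara. That is 2 neighbors, so the degree of Dee is 2.

2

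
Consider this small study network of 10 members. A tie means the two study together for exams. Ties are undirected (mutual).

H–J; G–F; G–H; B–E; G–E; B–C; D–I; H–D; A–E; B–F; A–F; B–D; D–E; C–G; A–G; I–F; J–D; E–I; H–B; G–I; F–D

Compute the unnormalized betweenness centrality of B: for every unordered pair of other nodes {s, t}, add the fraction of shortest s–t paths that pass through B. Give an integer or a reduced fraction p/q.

121/30

Pairs whose geodesics pass through B — C–F: 1/2; C–J: 2/3; C–H: 1/2; C–E: 1/2; C–D: 1; F–H: 1/3; F–E: 1/5; H–E: 1/3.
All other pairs contribute 0.
Summing the contributions gives betweenness(B) = 121/30.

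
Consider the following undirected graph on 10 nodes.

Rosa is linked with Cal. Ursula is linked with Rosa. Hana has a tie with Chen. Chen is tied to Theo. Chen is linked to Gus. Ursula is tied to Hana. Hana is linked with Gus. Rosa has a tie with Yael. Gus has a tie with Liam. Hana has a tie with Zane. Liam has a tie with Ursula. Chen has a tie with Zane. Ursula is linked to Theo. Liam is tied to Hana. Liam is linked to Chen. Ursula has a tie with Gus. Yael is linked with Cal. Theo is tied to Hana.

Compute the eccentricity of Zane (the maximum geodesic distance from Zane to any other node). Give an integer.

4

Distances from Zane: Cal:4, Chen:1, Gus:2, Hana:1, Liam:2, Rosa:3, Theo:2, Ursula:2, Yael:4.
The largest is 4 (to Cal and Yael), so the eccentricity of Zane is 4.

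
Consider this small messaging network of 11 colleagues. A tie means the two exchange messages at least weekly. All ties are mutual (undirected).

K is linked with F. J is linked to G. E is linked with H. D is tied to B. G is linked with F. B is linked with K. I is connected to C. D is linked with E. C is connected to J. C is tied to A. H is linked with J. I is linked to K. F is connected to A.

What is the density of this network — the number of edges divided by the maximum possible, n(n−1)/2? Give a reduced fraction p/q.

There are 13 edges and 11 nodes, so the maximum possible is C(11,2) = 55.
Density = 13/55.

13/55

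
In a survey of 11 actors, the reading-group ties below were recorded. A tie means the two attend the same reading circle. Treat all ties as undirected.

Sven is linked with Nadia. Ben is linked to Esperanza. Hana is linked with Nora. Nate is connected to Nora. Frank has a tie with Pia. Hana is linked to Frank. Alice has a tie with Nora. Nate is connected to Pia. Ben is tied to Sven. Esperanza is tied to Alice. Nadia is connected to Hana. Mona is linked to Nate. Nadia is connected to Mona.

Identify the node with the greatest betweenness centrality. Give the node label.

Nora

Unnormalized betweenness of each node: Alice:22/3, Ben:7/2, Esperanza:23/6, Frank:7/3, Hana:65/6, Mona:23/6, Nadia:73/6, Nate:26/3, Nora:37/3, Pia:3/2, Sven:20/3.
Nora has the largest value, 37/3, making it the main broker — the node through which the most shortest paths run.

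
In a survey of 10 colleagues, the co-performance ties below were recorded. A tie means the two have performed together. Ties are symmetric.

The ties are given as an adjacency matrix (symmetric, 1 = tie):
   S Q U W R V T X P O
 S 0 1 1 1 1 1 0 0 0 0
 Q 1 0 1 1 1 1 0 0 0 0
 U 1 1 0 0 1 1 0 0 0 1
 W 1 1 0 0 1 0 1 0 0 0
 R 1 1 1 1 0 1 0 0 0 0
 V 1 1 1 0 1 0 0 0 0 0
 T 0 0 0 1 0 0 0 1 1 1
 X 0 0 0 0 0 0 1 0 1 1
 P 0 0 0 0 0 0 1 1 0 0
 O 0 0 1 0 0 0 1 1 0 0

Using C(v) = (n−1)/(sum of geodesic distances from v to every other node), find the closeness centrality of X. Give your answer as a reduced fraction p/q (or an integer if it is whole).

9/19

Distances from X: O:1, P:1, Q:3, R:3, S:3, T:1, U:2, V:3, W:2. Sum = 19.
n = 10, so closeness = 9/19.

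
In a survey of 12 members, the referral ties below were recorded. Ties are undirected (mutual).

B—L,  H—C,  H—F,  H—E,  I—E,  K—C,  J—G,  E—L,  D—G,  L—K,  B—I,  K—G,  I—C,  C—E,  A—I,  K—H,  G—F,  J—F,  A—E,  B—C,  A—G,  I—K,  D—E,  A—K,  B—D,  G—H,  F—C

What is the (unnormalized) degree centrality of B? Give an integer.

B is directly tied to C, D, I, and L. That is 4 neighbors, so the degree of B is 4.

4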